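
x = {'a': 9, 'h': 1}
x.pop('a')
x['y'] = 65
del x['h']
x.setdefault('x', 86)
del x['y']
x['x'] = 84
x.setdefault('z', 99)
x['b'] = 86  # {'x': 84, 'z': 99, 'b': 86}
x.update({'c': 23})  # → {'x': 84, 'z': 99, 'b': 86, 'c': 23}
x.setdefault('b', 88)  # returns 86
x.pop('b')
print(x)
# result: {'x': 84, 'z': 99, 'c': 23}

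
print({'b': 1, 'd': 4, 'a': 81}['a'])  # 81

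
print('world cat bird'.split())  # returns ['world', 'cat', 'bird']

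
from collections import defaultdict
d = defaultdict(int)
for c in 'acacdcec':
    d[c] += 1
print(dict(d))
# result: {'a': 2, 'c': 4, 'd': 1, 'e': 1}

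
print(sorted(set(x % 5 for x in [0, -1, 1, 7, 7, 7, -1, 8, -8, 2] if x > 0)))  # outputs [1, 2, 3]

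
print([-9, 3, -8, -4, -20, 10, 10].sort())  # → None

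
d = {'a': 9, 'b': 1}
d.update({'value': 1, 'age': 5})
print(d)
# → {'a': 9, 'b': 1, 'value': 1, 'age': 5}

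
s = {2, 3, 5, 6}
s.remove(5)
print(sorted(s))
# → [2, 3, 6]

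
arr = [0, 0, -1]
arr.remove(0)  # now [0, -1]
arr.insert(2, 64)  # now [0, -1, 64]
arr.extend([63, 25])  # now [0, -1, 64, 63, 25]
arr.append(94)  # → [0, -1, 64, 63, 25, 94]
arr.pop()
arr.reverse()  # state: [25, 63, 64, -1, 0]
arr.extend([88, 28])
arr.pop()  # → 28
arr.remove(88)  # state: [25, 63, 64, -1, 0]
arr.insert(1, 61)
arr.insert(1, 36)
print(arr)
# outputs [25, 36, 61, 63, 64, -1, 0]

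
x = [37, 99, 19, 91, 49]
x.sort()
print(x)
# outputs [19, 37, 49, 91, 99]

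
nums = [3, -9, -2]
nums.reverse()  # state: [-2, -9, 3]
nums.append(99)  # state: [-2, -9, 3, 99]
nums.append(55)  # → [-2, -9, 3, 99, 55]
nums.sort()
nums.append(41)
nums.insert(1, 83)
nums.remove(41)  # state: [-9, 83, -2, 3, 55, 99]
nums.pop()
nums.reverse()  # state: [55, 3, -2, 83, -9]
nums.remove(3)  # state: [55, -2, 83, -9]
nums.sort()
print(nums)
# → [-9, -2, 55, 83]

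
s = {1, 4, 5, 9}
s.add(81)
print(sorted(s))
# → [1, 4, 5, 9, 81]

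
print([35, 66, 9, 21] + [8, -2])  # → [35, 66, 9, 21, 8, -2]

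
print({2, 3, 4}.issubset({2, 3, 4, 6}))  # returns True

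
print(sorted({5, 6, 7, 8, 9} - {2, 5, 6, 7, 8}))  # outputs [9]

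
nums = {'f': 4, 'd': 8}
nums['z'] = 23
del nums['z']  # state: {'f': 4, 'd': 8}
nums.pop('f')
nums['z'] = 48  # {'d': 8, 'z': 48}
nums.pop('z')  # 48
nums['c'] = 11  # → {'d': 8, 'c': 11}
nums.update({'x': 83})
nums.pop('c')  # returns 11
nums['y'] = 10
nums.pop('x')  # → 83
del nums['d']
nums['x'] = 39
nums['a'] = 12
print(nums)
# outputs {'y': 10, 'x': 39, 'a': 12}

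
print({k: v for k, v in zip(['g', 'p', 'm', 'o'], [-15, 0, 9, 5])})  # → {'g': -15, 'p': 0, 'm': 9, 'o': 5}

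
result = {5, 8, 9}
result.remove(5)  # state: {8, 9}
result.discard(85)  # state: {8, 9}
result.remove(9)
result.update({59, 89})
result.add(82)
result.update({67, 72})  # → {8, 59, 67, 72, 82, 89}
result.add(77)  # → {8, 59, 67, 72, 77, 82, 89}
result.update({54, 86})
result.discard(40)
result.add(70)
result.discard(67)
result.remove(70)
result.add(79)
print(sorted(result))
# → [8, 54, 59, 72, 77, 79, 82, 86, 89]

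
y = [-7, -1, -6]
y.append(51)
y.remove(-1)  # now [-7, -6, 51]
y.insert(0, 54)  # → [54, -7, -6, 51]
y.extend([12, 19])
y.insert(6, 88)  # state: [54, -7, -6, 51, 12, 19, 88]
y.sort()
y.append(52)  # [-7, -6, 12, 19, 51, 54, 88, 52]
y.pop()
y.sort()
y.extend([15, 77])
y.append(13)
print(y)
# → [-7, -6, 12, 19, 51, 54, 88, 15, 77, 13]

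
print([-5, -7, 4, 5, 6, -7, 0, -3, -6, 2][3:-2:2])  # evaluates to [5, -7, -3]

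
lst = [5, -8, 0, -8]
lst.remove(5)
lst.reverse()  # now [-8, 0, -8]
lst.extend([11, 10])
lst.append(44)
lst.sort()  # [-8, -8, 0, 10, 11, 44]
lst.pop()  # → 44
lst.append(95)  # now [-8, -8, 0, 10, 11, 95]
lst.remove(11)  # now [-8, -8, 0, 10, 95]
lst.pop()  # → 95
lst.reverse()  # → [10, 0, -8, -8]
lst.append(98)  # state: [10, 0, -8, -8, 98]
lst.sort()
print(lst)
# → [-8, -8, 0, 10, 98]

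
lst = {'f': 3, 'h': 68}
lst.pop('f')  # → 3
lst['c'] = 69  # {'h': 68, 'c': 69}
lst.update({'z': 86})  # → {'h': 68, 'c': 69, 'z': 86}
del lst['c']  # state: {'h': 68, 'z': 86}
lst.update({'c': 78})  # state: {'h': 68, 'z': 86, 'c': 78}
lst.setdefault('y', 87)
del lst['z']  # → {'h': 68, 'c': 78, 'y': 87}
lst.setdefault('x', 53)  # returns 53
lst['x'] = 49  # {'h': 68, 'c': 78, 'y': 87, 'x': 49}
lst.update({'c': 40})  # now {'h': 68, 'c': 40, 'y': 87, 'x': 49}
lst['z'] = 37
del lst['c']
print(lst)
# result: {'h': 68, 'y': 87, 'x': 49, 'z': 37}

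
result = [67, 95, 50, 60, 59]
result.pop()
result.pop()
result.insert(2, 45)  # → [67, 95, 45, 50]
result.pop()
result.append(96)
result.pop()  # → 96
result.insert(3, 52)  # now [67, 95, 45, 52]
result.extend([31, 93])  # [67, 95, 45, 52, 31, 93]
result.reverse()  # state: [93, 31, 52, 45, 95, 67]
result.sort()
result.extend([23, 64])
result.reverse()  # [64, 23, 95, 93, 67, 52, 45, 31]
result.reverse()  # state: [31, 45, 52, 67, 93, 95, 23, 64]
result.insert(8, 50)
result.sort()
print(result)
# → [23, 31, 45, 50, 52, 64, 67, 93, 95]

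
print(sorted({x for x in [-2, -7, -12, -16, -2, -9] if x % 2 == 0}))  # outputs [-16, -12, -2]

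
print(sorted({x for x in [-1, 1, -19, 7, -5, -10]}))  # [-19, -10, -5, -1, 1, 7]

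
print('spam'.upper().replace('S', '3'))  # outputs 3PAM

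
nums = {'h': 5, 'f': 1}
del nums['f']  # {'h': 5}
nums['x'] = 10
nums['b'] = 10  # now {'h': 5, 'x': 10, 'b': 10}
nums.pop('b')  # 10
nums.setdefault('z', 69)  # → 69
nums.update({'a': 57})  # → {'h': 5, 'x': 10, 'z': 69, 'a': 57}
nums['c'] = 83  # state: {'h': 5, 'x': 10, 'z': 69, 'a': 57, 'c': 83}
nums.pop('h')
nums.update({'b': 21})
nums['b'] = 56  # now {'x': 10, 'z': 69, 'a': 57, 'c': 83, 'b': 56}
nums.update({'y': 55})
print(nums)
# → {'x': 10, 'z': 69, 'a': 57, 'c': 83, 'b': 56, 'y': 55}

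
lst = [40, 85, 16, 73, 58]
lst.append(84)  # [40, 85, 16, 73, 58, 84]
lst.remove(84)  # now [40, 85, 16, 73, 58]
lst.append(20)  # [40, 85, 16, 73, 58, 20]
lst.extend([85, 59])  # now [40, 85, 16, 73, 58, 20, 85, 59]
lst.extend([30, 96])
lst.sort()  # [16, 20, 30, 40, 58, 59, 73, 85, 85, 96]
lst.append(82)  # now [16, 20, 30, 40, 58, 59, 73, 85, 85, 96, 82]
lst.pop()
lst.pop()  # 96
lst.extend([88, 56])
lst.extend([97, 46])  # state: [16, 20, 30, 40, 58, 59, 73, 85, 85, 88, 56, 97, 46]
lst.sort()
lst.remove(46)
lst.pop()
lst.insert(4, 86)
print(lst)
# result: [16, 20, 30, 40, 86, 56, 58, 59, 73, 85, 85, 88]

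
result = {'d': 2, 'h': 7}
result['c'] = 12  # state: {'d': 2, 'h': 7, 'c': 12}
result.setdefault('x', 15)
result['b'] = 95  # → {'d': 2, 'h': 7, 'c': 12, 'x': 15, 'b': 95}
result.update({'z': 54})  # {'d': 2, 'h': 7, 'c': 12, 'x': 15, 'b': 95, 'z': 54}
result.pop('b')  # 95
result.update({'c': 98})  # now {'d': 2, 'h': 7, 'c': 98, 'x': 15, 'z': 54}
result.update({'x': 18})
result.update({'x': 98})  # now {'d': 2, 'h': 7, 'c': 98, 'x': 98, 'z': 54}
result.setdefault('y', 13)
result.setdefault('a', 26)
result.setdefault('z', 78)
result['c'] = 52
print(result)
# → {'d': 2, 'h': 7, 'c': 52, 'x': 98, 'z': 54, 'y': 13, 'a': 26}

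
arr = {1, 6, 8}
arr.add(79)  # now {1, 6, 8, 79}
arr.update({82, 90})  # {1, 6, 8, 79, 82, 90}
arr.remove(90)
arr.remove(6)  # {1, 8, 79, 82}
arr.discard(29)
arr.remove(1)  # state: {8, 79, 82}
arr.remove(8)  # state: {79, 82}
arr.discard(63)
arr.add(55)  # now {55, 79, 82}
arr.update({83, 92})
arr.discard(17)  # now {55, 79, 82, 83, 92}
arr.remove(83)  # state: {55, 79, 82, 92}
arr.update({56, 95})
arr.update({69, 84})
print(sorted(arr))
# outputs [55, 56, 69, 79, 82, 84, 92, 95]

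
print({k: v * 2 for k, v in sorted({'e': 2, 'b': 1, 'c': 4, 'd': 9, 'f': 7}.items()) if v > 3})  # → {'c': 8, 'd': 18, 'f': 14}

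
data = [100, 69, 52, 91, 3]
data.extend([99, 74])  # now [100, 69, 52, 91, 3, 99, 74]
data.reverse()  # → [74, 99, 3, 91, 52, 69, 100]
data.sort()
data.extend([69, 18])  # [3, 52, 69, 74, 91, 99, 100, 69, 18]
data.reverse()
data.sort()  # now [3, 18, 52, 69, 69, 74, 91, 99, 100]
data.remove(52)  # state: [3, 18, 69, 69, 74, 91, 99, 100]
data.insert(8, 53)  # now [3, 18, 69, 69, 74, 91, 99, 100, 53]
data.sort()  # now [3, 18, 53, 69, 69, 74, 91, 99, 100]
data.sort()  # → [3, 18, 53, 69, 69, 74, 91, 99, 100]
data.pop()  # 100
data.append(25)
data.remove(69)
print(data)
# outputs [3, 18, 53, 69, 74, 91, 99, 25]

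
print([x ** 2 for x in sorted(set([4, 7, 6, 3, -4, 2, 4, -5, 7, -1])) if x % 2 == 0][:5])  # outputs [16, 4, 16, 36]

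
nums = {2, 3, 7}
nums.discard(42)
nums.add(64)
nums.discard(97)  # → {2, 3, 7, 64}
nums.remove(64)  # {2, 3, 7}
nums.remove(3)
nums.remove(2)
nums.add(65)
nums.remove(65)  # {7}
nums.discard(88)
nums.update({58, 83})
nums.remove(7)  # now {58, 83}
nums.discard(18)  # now {58, 83}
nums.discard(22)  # {58, 83}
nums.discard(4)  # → {58, 83}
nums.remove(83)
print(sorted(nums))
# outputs [58]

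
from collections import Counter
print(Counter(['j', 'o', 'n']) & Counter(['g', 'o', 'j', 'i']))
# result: Counter({'j': 1, 'o': 1})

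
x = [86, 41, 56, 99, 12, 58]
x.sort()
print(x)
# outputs [12, 41, 56, 58, 86, 99]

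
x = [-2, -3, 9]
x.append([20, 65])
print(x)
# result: [-2, -3, 9, [20, 65]]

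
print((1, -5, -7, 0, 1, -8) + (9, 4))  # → (1, -5, -7, 0, 1, -8, 9, 4)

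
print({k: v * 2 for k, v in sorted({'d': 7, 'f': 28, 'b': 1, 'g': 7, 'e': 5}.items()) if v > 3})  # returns {'d': 14, 'e': 10, 'f': 56, 'g': 14}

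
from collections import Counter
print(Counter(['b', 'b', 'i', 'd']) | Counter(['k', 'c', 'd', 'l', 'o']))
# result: Counter({'b': 2, 'i': 1, 'd': 1, 'k': 1, 'c': 1, 'l': 1, 'o': 1})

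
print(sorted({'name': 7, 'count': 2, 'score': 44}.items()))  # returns [('count', 2), ('name', 7), ('score', 44)]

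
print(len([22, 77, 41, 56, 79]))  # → 5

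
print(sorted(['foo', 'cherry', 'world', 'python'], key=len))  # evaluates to ['foo', 'world', 'cherry', 'python']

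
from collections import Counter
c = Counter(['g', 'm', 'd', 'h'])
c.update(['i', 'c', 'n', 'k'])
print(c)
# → Counter({'g': 1, 'm': 1, 'd': 1, 'h': 1, 'i': 1, 'c': 1, 'n': 1, 'k': 1})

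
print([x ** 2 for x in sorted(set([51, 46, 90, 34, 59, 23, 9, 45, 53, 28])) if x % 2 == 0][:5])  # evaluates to [784, 1156, 2116, 8100]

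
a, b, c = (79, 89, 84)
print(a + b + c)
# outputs 252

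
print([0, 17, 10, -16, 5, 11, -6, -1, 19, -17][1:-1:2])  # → [17, -16, 11, -1]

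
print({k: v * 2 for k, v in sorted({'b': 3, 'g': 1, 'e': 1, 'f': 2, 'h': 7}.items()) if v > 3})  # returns {'h': 14}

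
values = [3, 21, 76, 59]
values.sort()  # [3, 21, 59, 76]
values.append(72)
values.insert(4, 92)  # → [3, 21, 59, 76, 92, 72]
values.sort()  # [3, 21, 59, 72, 76, 92]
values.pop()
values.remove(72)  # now [3, 21, 59, 76]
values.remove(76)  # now [3, 21, 59]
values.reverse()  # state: [59, 21, 3]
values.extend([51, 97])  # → [59, 21, 3, 51, 97]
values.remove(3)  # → [59, 21, 51, 97]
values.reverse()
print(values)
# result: [97, 51, 21, 59]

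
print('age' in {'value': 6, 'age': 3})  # True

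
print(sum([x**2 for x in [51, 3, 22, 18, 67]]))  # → 7907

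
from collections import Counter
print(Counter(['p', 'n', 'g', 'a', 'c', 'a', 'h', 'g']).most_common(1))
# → [('g', 2)]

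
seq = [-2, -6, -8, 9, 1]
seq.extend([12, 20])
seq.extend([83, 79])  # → [-2, -6, -8, 9, 1, 12, 20, 83, 79]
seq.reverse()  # [79, 83, 20, 12, 1, 9, -8, -6, -2]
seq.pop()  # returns -2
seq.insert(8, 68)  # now [79, 83, 20, 12, 1, 9, -8, -6, 68]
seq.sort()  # [-8, -6, 1, 9, 12, 20, 68, 79, 83]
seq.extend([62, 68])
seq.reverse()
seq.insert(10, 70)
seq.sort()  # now [-8, -6, 1, 9, 12, 20, 62, 68, 68, 70, 79, 83]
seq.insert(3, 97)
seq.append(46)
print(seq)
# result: [-8, -6, 1, 97, 9, 12, 20, 62, 68, 68, 70, 79, 83, 46]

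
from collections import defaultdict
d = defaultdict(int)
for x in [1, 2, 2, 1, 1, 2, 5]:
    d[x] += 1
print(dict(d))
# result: {1: 3, 2: 3, 5: 1}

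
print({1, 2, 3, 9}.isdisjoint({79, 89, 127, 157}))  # True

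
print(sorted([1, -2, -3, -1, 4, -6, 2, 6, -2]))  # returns [-6, -3, -2, -2, -1, 1, 2, 4, 6]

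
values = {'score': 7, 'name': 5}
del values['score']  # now {'name': 5}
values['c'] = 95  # {'name': 5, 'c': 95}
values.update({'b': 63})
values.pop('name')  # 5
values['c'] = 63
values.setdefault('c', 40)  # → 63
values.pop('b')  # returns 63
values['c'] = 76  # {'c': 76}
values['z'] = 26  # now {'c': 76, 'z': 26}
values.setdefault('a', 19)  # 19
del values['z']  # {'c': 76, 'a': 19}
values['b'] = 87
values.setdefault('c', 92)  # 76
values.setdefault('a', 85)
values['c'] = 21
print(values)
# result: {'c': 21, 'a': 19, 'b': 87}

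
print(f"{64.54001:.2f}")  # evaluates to 64.54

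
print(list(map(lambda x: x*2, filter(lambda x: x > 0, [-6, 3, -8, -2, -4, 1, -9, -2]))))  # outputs [6, 2]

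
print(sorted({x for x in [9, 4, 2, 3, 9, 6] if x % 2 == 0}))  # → [2, 4, 6]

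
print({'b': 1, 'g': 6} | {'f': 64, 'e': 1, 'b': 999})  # {'b': 999, 'g': 6, 'f': 64, 'e': 1}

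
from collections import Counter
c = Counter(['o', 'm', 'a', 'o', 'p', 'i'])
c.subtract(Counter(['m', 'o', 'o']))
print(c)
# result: Counter({'a': 1, 'p': 1, 'i': 1, 'o': 0, 'm': 0})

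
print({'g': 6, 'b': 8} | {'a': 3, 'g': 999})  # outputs {'g': 999, 'b': 8, 'a': 3}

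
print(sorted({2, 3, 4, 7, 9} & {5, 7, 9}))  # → [7, 9]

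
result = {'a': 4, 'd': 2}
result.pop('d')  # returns 2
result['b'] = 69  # {'a': 4, 'b': 69}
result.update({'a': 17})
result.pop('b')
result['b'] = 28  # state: {'a': 17, 'b': 28}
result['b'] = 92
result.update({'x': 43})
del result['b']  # {'a': 17, 'x': 43}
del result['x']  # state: {'a': 17}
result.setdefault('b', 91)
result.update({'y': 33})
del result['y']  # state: {'a': 17, 'b': 91}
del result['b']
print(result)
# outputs {'a': 17}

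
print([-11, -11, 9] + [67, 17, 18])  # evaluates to [-11, -11, 9, 67, 17, 18]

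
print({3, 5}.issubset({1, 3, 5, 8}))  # True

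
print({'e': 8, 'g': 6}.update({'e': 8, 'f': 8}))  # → None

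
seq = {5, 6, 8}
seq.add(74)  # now {5, 6, 8, 74}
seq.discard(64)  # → {5, 6, 8, 74}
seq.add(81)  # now {5, 6, 8, 74, 81}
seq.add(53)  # {5, 6, 8, 53, 74, 81}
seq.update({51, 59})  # {5, 6, 8, 51, 53, 59, 74, 81}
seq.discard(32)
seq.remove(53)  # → {5, 6, 8, 51, 59, 74, 81}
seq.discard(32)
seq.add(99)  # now {5, 6, 8, 51, 59, 74, 81, 99}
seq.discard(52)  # {5, 6, 8, 51, 59, 74, 81, 99}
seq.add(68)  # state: {5, 6, 8, 51, 59, 68, 74, 81, 99}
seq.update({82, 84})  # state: {5, 6, 8, 51, 59, 68, 74, 81, 82, 84, 99}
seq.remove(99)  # {5, 6, 8, 51, 59, 68, 74, 81, 82, 84}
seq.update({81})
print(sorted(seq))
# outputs [5, 6, 8, 51, 59, 68, 74, 81, 82, 84]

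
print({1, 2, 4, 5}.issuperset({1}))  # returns True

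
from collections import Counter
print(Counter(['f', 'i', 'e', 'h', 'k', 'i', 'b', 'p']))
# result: Counter({'i': 2, 'f': 1, 'e': 1, 'h': 1, 'k': 1, 'b': 1, 'p': 1})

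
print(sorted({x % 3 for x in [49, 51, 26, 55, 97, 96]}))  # [0, 1, 2]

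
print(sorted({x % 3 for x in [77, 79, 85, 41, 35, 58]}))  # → [1, 2]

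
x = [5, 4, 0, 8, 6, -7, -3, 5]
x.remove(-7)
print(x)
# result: [5, 4, 0, 8, 6, -3, 5]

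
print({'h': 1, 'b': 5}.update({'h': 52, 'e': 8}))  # None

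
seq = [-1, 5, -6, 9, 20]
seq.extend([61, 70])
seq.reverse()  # [70, 61, 20, 9, -6, 5, -1]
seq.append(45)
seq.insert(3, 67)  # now [70, 61, 20, 67, 9, -6, 5, -1, 45]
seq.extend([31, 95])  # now [70, 61, 20, 67, 9, -6, 5, -1, 45, 31, 95]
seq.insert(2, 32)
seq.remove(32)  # [70, 61, 20, 67, 9, -6, 5, -1, 45, 31, 95]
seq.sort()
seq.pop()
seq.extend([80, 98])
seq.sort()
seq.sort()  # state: [-6, -1, 5, 9, 20, 31, 45, 61, 67, 70, 80, 98]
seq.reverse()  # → [98, 80, 70, 67, 61, 45, 31, 20, 9, 5, -1, -6]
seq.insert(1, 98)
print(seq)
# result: [98, 98, 80, 70, 67, 61, 45, 31, 20, 9, 5, -1, -6]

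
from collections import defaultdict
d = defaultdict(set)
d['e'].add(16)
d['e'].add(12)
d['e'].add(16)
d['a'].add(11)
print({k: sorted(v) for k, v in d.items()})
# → {'e': [12, 16], 'a': [11]}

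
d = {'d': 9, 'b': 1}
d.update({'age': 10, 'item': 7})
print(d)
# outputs {'d': 9, 'b': 1, 'age': 10, 'item': 7}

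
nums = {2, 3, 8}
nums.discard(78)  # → {2, 3, 8}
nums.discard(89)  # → {2, 3, 8}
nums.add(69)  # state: {2, 3, 8, 69}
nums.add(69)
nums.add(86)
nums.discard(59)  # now {2, 3, 8, 69, 86}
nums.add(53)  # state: {2, 3, 8, 53, 69, 86}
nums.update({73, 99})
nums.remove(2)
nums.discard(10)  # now {3, 8, 53, 69, 73, 86, 99}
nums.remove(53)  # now {3, 8, 69, 73, 86, 99}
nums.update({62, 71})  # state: {3, 8, 62, 69, 71, 73, 86, 99}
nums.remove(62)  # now {3, 8, 69, 71, 73, 86, 99}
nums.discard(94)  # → {3, 8, 69, 71, 73, 86, 99}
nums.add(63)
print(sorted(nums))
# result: [3, 8, 63, 69, 71, 73, 86, 99]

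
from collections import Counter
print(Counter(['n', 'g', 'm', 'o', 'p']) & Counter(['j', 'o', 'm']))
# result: Counter({'m': 1, 'o': 1})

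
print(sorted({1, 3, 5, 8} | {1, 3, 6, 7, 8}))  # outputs [1, 3, 5, 6, 7, 8]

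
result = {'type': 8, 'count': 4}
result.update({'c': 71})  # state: {'type': 8, 'count': 4, 'c': 71}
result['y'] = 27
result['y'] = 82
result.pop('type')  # 8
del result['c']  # {'count': 4, 'y': 82}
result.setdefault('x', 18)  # 18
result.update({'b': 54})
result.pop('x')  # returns 18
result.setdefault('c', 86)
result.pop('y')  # 82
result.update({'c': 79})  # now {'count': 4, 'b': 54, 'c': 79}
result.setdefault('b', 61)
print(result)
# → {'count': 4, 'b': 54, 'c': 79}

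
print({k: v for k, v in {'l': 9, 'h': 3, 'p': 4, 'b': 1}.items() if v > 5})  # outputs {'l': 9}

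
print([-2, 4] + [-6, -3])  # [-2, 4, -6, -3]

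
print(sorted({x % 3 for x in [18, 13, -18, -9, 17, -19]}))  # [0, 1, 2]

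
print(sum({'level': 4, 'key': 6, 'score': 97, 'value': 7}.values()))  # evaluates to 114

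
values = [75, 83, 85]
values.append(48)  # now [75, 83, 85, 48]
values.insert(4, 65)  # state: [75, 83, 85, 48, 65]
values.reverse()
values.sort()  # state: [48, 65, 75, 83, 85]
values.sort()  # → [48, 65, 75, 83, 85]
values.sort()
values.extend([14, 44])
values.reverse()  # [44, 14, 85, 83, 75, 65, 48]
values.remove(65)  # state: [44, 14, 85, 83, 75, 48]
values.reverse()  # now [48, 75, 83, 85, 14, 44]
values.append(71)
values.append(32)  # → [48, 75, 83, 85, 14, 44, 71, 32]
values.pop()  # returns 32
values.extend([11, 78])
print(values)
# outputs [48, 75, 83, 85, 14, 44, 71, 11, 78]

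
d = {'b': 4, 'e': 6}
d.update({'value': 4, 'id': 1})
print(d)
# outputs {'b': 4, 'e': 6, 'value': 4, 'id': 1}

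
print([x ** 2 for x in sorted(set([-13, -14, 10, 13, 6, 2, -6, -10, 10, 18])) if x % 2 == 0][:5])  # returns [196, 100, 36, 4, 36]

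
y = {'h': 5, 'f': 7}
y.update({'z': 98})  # {'h': 5, 'f': 7, 'z': 98}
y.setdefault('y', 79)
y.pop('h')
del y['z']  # {'f': 7, 'y': 79}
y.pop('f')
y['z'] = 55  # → {'y': 79, 'z': 55}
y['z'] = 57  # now {'y': 79, 'z': 57}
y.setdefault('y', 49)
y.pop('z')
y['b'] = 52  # {'y': 79, 'b': 52}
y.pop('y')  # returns 79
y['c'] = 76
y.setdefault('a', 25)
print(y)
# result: {'b': 52, 'c': 76, 'a': 25}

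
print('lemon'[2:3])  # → m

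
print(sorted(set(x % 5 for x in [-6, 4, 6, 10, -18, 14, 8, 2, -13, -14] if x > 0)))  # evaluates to [0, 1, 2, 3, 4]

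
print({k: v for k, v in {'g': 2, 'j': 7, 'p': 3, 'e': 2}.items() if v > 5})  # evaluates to {'j': 7}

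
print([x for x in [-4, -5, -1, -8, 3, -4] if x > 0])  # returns [3]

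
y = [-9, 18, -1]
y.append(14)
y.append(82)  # [-9, 18, -1, 14, 82]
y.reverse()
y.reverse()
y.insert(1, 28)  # [-9, 28, 18, -1, 14, 82]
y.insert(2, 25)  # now [-9, 28, 25, 18, -1, 14, 82]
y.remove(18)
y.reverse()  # [82, 14, -1, 25, 28, -9]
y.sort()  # [-9, -1, 14, 25, 28, 82]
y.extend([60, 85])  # [-9, -1, 14, 25, 28, 82, 60, 85]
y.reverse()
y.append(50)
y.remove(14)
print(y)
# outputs [85, 60, 82, 28, 25, -1, -9, 50]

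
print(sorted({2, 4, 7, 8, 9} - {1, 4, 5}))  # [2, 7, 8, 9]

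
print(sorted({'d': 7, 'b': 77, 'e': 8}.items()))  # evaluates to [('b', 77), ('d', 7), ('e', 8)]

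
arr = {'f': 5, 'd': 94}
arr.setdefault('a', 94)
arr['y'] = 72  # {'f': 5, 'd': 94, 'a': 94, 'y': 72}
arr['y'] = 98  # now {'f': 5, 'd': 94, 'a': 94, 'y': 98}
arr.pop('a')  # 94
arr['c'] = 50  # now {'f': 5, 'd': 94, 'y': 98, 'c': 50}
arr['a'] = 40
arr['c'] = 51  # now {'f': 5, 'd': 94, 'y': 98, 'c': 51, 'a': 40}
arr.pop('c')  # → 51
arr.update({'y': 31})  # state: {'f': 5, 'd': 94, 'y': 31, 'a': 40}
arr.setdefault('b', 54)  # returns 54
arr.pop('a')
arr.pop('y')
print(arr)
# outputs {'f': 5, 'd': 94, 'b': 54}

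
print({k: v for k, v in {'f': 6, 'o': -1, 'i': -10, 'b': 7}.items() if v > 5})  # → {'f': 6, 'b': 7}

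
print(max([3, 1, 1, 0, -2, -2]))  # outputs 3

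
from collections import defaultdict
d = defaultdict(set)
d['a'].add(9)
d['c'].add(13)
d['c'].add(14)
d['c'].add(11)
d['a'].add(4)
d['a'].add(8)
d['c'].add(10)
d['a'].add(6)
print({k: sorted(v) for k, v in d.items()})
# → {'a': [4, 6, 8, 9], 'c': [10, 11, 13, 14]}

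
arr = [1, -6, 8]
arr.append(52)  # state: [1, -6, 8, 52]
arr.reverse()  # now [52, 8, -6, 1]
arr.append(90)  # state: [52, 8, -6, 1, 90]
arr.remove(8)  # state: [52, -6, 1, 90]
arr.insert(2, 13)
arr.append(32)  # [52, -6, 13, 1, 90, 32]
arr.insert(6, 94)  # [52, -6, 13, 1, 90, 32, 94]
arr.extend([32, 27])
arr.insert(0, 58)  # [58, 52, -6, 13, 1, 90, 32, 94, 32, 27]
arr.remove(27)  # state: [58, 52, -6, 13, 1, 90, 32, 94, 32]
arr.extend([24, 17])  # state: [58, 52, -6, 13, 1, 90, 32, 94, 32, 24, 17]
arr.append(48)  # [58, 52, -6, 13, 1, 90, 32, 94, 32, 24, 17, 48]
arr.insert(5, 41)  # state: [58, 52, -6, 13, 1, 41, 90, 32, 94, 32, 24, 17, 48]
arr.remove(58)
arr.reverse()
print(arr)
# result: [48, 17, 24, 32, 94, 32, 90, 41, 1, 13, -6, 52]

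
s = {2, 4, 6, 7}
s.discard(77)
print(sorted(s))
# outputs [2, 4, 6, 7]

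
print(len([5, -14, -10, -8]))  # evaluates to 4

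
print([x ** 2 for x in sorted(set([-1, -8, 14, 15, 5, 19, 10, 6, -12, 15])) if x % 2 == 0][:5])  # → [144, 64, 36, 100, 196]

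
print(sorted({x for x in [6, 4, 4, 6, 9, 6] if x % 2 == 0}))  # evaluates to [4, 6]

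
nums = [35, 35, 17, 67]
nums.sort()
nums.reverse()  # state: [67, 35, 35, 17]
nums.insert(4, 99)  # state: [67, 35, 35, 17, 99]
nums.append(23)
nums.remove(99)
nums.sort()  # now [17, 23, 35, 35, 67]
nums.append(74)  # [17, 23, 35, 35, 67, 74]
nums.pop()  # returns 74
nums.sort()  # [17, 23, 35, 35, 67]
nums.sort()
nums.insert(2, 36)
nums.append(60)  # [17, 23, 36, 35, 35, 67, 60]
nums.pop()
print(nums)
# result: [17, 23, 36, 35, 35, 67]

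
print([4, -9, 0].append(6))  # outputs None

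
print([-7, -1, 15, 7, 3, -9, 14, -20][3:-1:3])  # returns [7, 14]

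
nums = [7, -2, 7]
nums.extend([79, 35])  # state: [7, -2, 7, 79, 35]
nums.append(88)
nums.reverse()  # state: [88, 35, 79, 7, -2, 7]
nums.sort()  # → [-2, 7, 7, 35, 79, 88]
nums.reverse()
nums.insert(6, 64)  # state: [88, 79, 35, 7, 7, -2, 64]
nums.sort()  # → [-2, 7, 7, 35, 64, 79, 88]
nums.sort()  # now [-2, 7, 7, 35, 64, 79, 88]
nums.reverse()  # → [88, 79, 64, 35, 7, 7, -2]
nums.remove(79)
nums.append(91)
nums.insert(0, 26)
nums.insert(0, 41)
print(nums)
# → [41, 26, 88, 64, 35, 7, 7, -2, 91]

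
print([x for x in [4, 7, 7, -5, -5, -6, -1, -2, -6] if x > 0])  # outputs [4, 7, 7]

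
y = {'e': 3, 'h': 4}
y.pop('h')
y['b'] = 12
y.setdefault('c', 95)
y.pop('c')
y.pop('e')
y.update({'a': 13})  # {'b': 12, 'a': 13}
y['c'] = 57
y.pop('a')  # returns 13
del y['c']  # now {'b': 12}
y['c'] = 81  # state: {'b': 12, 'c': 81}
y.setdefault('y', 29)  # 29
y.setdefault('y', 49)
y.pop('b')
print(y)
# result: {'c': 81, 'y': 29}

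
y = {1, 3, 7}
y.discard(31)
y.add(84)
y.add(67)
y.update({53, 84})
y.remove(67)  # {1, 3, 7, 53, 84}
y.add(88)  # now {1, 3, 7, 53, 84, 88}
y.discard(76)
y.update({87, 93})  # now {1, 3, 7, 53, 84, 87, 88, 93}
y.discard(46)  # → {1, 3, 7, 53, 84, 87, 88, 93}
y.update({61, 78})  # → {1, 3, 7, 53, 61, 78, 84, 87, 88, 93}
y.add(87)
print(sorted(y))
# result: [1, 3, 7, 53, 61, 78, 84, 87, 88, 93]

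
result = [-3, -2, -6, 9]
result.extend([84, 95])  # [-3, -2, -6, 9, 84, 95]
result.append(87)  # [-3, -2, -6, 9, 84, 95, 87]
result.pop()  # 87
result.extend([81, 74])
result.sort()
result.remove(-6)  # [-3, -2, 9, 74, 81, 84, 95]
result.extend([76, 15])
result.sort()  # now [-3, -2, 9, 15, 74, 76, 81, 84, 95]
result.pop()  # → 95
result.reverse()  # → [84, 81, 76, 74, 15, 9, -2, -3]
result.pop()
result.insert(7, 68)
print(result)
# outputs [84, 81, 76, 74, 15, 9, -2, 68]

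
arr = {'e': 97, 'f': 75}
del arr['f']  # {'e': 97}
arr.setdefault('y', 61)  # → 61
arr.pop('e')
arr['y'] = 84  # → {'y': 84}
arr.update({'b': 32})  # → {'y': 84, 'b': 32}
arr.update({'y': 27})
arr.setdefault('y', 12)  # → 27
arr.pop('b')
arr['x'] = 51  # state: {'y': 27, 'x': 51}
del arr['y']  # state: {'x': 51}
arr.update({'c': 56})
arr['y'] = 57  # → {'x': 51, 'c': 56, 'y': 57}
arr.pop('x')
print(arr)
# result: {'c': 56, 'y': 57}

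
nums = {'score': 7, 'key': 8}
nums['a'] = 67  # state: {'score': 7, 'key': 8, 'a': 67}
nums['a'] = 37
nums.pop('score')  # 7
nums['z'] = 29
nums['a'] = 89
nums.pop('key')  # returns 8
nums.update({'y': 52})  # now {'a': 89, 'z': 29, 'y': 52}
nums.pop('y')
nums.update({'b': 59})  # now {'a': 89, 'z': 29, 'b': 59}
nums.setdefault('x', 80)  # 80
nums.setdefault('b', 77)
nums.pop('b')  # 59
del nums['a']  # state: {'z': 29, 'x': 80}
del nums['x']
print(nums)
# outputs {'z': 29}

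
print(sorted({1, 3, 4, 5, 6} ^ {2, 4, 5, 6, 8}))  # [1, 2, 3, 8]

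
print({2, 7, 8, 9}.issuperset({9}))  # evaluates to True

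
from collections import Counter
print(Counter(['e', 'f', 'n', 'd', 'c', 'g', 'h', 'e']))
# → Counter({'e': 2, 'f': 1, 'n': 1, 'd': 1, 'c': 1, 'g': 1, 'h': 1})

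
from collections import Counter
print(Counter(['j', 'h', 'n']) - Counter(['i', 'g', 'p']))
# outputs Counter({'j': 1, 'h': 1, 'n': 1})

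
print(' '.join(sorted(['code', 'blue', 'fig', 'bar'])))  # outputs bar blue code fig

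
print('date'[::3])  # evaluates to de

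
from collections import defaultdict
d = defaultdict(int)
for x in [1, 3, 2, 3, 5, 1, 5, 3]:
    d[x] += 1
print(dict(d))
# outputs {1: 2, 3: 3, 2: 1, 5: 2}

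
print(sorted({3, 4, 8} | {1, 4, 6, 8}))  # [1, 3, 4, 6, 8]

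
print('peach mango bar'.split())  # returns ['peach', 'mango', 'bar']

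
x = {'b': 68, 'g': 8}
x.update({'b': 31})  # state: {'b': 31, 'g': 8}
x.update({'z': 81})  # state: {'b': 31, 'g': 8, 'z': 81}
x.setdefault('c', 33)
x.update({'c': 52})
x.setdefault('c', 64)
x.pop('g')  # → 8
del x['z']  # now {'b': 31, 'c': 52}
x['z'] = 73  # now {'b': 31, 'c': 52, 'z': 73}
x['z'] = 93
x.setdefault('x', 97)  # 97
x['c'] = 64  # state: {'b': 31, 'c': 64, 'z': 93, 'x': 97}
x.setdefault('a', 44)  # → 44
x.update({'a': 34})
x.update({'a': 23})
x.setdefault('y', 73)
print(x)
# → {'b': 31, 'c': 64, 'z': 93, 'x': 97, 'a': 23, 'y': 73}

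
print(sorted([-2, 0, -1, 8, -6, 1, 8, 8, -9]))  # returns [-9, -6, -2, -1, 0, 1, 8, 8, 8]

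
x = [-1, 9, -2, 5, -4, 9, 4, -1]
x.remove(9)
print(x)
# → [-1, -2, 5, -4, 9, 4, -1]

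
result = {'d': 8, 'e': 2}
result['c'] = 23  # {'d': 8, 'e': 2, 'c': 23}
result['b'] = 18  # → {'d': 8, 'e': 2, 'c': 23, 'b': 18}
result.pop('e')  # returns 2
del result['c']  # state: {'d': 8, 'b': 18}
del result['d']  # {'b': 18}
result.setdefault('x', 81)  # 81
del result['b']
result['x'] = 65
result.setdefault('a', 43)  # 43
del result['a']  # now {'x': 65}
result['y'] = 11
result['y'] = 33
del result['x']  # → {'y': 33}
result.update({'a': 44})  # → {'y': 33, 'a': 44}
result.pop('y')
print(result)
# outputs {'a': 44}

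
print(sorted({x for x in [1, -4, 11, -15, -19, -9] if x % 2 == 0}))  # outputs [-4]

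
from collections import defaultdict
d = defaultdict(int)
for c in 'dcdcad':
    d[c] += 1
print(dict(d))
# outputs {'d': 3, 'c': 2, 'a': 1}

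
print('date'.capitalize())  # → Date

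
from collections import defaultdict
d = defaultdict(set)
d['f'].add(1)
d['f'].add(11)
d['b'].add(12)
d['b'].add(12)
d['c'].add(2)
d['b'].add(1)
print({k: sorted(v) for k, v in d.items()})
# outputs {'f': [1, 11], 'b': [1, 12], 'c': [2]}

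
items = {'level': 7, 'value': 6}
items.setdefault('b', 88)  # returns 88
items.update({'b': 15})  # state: {'level': 7, 'value': 6, 'b': 15}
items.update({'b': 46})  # {'level': 7, 'value': 6, 'b': 46}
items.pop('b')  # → 46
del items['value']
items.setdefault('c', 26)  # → 26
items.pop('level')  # 7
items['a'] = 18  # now {'c': 26, 'a': 18}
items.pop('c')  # 26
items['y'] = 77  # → {'a': 18, 'y': 77}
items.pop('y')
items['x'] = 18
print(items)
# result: {'a': 18, 'x': 18}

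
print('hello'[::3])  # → hl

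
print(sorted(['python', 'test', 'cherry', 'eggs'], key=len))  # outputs ['test', 'eggs', 'python', 'cherry']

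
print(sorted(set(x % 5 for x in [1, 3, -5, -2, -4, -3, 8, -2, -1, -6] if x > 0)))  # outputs [1, 3]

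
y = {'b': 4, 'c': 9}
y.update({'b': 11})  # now {'b': 11, 'c': 9}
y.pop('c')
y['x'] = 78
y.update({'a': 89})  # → {'b': 11, 'x': 78, 'a': 89}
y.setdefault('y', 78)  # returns 78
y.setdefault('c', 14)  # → 14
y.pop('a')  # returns 89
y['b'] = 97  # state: {'b': 97, 'x': 78, 'y': 78, 'c': 14}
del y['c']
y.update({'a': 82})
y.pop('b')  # 97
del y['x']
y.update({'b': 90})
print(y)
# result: {'y': 78, 'a': 82, 'b': 90}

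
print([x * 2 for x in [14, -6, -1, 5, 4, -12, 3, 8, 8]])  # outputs [28, -12, -2, 10, 8, -24, 6, 16, 16]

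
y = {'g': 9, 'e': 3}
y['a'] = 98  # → {'g': 9, 'e': 3, 'a': 98}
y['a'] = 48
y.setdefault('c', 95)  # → 95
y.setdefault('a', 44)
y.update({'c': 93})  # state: {'g': 9, 'e': 3, 'a': 48, 'c': 93}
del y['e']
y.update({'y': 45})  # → {'g': 9, 'a': 48, 'c': 93, 'y': 45}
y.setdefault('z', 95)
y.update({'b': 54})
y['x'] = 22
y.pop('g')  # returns 9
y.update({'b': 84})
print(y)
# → {'a': 48, 'c': 93, 'y': 45, 'z': 95, 'b': 84, 'x': 22}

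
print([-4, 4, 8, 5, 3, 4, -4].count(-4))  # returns 2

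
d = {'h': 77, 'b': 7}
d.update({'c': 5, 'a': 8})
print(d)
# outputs {'h': 77, 'b': 7, 'c': 5, 'a': 8}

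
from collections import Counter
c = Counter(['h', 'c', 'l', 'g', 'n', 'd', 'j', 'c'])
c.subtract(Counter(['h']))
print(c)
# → Counter({'c': 2, 'l': 1, 'g': 1, 'n': 1, 'd': 1, 'j': 1, 'h': 0})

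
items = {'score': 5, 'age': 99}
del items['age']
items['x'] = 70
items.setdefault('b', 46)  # 46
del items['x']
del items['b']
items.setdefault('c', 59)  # 59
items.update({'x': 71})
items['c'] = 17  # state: {'score': 5, 'c': 17, 'x': 71}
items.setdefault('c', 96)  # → 17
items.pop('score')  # 5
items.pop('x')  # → 71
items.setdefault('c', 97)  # 17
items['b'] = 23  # {'c': 17, 'b': 23}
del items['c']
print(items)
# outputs {'b': 23}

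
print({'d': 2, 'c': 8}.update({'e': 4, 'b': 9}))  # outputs None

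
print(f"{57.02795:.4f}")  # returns 57.0279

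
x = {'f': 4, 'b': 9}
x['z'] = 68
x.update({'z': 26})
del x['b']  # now {'f': 4, 'z': 26}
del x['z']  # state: {'f': 4}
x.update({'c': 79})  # {'f': 4, 'c': 79}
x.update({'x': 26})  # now {'f': 4, 'c': 79, 'x': 26}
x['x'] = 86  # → {'f': 4, 'c': 79, 'x': 86}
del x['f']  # {'c': 79, 'x': 86}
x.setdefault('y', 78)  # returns 78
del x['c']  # {'x': 86, 'y': 78}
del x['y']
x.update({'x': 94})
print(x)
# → {'x': 94}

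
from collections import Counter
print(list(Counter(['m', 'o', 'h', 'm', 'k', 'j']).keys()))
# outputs ['m', 'o', 'h', 'k', 'j']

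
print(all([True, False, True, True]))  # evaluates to False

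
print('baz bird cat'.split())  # ['baz', 'bird', 'cat']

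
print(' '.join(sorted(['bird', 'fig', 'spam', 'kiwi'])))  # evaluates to bird fig kiwi spam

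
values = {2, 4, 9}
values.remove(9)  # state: {2, 4}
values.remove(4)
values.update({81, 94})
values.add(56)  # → {2, 56, 81, 94}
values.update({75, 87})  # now {2, 56, 75, 81, 87, 94}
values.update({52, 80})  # {2, 52, 56, 75, 80, 81, 87, 94}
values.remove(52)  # {2, 56, 75, 80, 81, 87, 94}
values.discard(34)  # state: {2, 56, 75, 80, 81, 87, 94}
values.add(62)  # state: {2, 56, 62, 75, 80, 81, 87, 94}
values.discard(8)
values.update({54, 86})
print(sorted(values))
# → [2, 54, 56, 62, 75, 80, 81, 86, 87, 94]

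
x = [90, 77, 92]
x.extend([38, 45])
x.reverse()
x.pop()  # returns 90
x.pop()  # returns 77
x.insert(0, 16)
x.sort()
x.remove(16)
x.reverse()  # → [92, 45, 38]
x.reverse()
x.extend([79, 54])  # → [38, 45, 92, 79, 54]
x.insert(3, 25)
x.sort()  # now [25, 38, 45, 54, 79, 92]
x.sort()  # [25, 38, 45, 54, 79, 92]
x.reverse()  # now [92, 79, 54, 45, 38, 25]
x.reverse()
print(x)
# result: [25, 38, 45, 54, 79, 92]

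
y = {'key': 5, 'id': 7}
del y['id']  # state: {'key': 5}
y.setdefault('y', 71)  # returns 71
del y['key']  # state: {'y': 71}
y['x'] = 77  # {'y': 71, 'x': 77}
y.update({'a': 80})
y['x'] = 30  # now {'y': 71, 'x': 30, 'a': 80}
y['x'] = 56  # {'y': 71, 'x': 56, 'a': 80}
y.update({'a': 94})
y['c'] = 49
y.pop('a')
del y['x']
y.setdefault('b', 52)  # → 52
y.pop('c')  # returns 49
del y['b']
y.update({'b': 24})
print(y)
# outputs {'y': 71, 'b': 24}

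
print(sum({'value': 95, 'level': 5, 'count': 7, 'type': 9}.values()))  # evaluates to 116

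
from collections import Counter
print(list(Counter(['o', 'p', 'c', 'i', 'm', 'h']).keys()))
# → ['o', 'p', 'c', 'i', 'm', 'h']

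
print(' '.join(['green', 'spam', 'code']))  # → green spam code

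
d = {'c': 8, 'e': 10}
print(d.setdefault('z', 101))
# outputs 101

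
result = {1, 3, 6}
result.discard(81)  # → {1, 3, 6}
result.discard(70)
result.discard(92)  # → {1, 3, 6}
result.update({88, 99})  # {1, 3, 6, 88, 99}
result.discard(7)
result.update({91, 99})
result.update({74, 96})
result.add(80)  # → {1, 3, 6, 74, 80, 88, 91, 96, 99}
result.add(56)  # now {1, 3, 6, 56, 74, 80, 88, 91, 96, 99}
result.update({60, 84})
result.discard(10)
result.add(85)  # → {1, 3, 6, 56, 60, 74, 80, 84, 85, 88, 91, 96, 99}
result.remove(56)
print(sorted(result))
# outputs [1, 3, 6, 60, 74, 80, 84, 85, 88, 91, 96, 99]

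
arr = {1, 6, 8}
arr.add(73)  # {1, 6, 8, 73}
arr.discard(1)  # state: {6, 8, 73}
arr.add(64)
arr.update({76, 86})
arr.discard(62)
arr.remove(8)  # {6, 64, 73, 76, 86}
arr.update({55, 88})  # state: {6, 55, 64, 73, 76, 86, 88}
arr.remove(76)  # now {6, 55, 64, 73, 86, 88}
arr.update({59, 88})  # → {6, 55, 59, 64, 73, 86, 88}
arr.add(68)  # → {6, 55, 59, 64, 68, 73, 86, 88}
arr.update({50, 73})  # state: {6, 50, 55, 59, 64, 68, 73, 86, 88}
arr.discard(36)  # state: {6, 50, 55, 59, 64, 68, 73, 86, 88}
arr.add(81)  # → {6, 50, 55, 59, 64, 68, 73, 81, 86, 88}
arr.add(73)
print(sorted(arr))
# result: [6, 50, 55, 59, 64, 68, 73, 81, 86, 88]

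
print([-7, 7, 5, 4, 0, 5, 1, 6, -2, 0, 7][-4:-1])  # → [6, -2, 0]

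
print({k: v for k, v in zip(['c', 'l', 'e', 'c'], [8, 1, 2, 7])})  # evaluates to {'c': 7, 'l': 1, 'e': 2}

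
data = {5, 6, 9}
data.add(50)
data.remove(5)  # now {6, 9, 50}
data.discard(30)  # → {6, 9, 50}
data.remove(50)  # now {6, 9}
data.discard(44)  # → {6, 9}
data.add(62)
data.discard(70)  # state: {6, 9, 62}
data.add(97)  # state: {6, 9, 62, 97}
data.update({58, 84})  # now {6, 9, 58, 62, 84, 97}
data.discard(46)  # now {6, 9, 58, 62, 84, 97}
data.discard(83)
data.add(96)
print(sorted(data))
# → [6, 9, 58, 62, 84, 96, 97]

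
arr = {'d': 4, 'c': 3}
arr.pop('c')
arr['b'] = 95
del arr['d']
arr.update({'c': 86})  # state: {'b': 95, 'c': 86}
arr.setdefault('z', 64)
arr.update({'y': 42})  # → {'b': 95, 'c': 86, 'z': 64, 'y': 42}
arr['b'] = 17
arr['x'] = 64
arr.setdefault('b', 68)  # 17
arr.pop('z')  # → 64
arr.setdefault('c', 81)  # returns 86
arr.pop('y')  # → 42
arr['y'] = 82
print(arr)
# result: {'b': 17, 'c': 86, 'x': 64, 'y': 82}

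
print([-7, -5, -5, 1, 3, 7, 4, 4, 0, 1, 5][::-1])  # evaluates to [5, 1, 0, 4, 4, 7, 3, 1, -5, -5, -7]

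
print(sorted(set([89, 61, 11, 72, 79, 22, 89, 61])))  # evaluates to [11, 22, 61, 72, 79, 89]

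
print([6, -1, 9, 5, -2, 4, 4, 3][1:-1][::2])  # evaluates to [-1, 5, 4]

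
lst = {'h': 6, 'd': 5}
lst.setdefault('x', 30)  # 30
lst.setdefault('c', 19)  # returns 19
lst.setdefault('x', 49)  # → 30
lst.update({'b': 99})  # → {'h': 6, 'd': 5, 'x': 30, 'c': 19, 'b': 99}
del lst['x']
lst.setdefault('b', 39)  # 99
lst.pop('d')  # 5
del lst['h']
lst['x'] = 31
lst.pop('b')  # 99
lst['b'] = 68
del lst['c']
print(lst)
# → {'x': 31, 'b': 68}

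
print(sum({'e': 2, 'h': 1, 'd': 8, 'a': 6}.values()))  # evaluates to 17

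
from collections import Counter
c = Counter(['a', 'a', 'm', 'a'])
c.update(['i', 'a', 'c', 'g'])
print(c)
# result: Counter({'a': 4, 'm': 1, 'i': 1, 'c': 1, 'g': 1})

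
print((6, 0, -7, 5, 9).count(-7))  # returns 1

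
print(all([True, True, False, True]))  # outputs False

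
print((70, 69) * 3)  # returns (70, 69, 70, 69, 70, 69)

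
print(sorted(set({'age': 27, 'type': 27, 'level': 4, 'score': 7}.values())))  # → [4, 7, 27]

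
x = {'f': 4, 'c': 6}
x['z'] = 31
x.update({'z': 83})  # {'f': 4, 'c': 6, 'z': 83}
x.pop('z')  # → 83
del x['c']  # {'f': 4}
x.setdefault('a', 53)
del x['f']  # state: {'a': 53}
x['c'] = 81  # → {'a': 53, 'c': 81}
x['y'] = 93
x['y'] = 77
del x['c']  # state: {'a': 53, 'y': 77}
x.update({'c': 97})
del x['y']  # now {'a': 53, 'c': 97}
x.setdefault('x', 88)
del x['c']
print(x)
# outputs {'a': 53, 'x': 88}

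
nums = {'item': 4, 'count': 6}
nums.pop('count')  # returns 6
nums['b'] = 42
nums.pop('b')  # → 42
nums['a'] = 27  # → {'item': 4, 'a': 27}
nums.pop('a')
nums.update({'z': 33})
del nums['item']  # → {'z': 33}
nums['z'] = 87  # {'z': 87}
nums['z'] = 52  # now {'z': 52}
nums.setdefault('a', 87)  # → 87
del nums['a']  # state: {'z': 52}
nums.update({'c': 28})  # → {'z': 52, 'c': 28}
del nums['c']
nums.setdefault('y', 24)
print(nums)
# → {'z': 52, 'y': 24}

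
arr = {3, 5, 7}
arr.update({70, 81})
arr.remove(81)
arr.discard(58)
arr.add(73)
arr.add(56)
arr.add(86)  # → {3, 5, 7, 56, 70, 73, 86}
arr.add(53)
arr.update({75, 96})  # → {3, 5, 7, 53, 56, 70, 73, 75, 86, 96}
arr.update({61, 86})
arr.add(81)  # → {3, 5, 7, 53, 56, 61, 70, 73, 75, 81, 86, 96}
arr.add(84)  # {3, 5, 7, 53, 56, 61, 70, 73, 75, 81, 84, 86, 96}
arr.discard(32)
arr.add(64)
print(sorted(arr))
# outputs [3, 5, 7, 53, 56, 61, 64, 70, 73, 75, 81, 84, 86, 96]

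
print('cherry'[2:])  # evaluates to erry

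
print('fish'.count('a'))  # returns 0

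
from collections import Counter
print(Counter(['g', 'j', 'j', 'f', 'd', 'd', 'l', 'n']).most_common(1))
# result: [('j', 2)]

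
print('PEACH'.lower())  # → peach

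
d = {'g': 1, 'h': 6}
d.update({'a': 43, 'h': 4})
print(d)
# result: {'g': 1, 'h': 4, 'a': 43}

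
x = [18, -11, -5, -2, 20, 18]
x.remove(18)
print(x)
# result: [-11, -5, -2, 20, 18]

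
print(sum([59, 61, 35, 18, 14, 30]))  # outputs 217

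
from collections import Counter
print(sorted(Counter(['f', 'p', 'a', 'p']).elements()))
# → ['a', 'f', 'p', 'p']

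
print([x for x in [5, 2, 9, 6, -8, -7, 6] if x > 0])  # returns [5, 2, 9, 6, 6]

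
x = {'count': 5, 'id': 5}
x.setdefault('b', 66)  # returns 66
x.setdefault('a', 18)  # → 18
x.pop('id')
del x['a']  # {'count': 5, 'b': 66}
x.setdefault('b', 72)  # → 66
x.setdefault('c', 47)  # 47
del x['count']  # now {'b': 66, 'c': 47}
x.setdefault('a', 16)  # 16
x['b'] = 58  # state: {'b': 58, 'c': 47, 'a': 16}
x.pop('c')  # 47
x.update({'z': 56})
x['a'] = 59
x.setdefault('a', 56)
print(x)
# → {'b': 58, 'a': 59, 'z': 56}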